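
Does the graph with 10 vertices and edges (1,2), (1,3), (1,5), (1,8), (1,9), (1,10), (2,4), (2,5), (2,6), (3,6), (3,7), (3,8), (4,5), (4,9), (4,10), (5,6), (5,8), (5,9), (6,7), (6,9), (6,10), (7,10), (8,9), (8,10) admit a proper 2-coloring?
No (odd cycle of length 3: 8 -> 1 -> 9 -> 8)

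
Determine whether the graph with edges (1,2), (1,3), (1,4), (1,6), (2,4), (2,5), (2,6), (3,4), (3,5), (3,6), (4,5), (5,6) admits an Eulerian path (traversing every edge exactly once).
Yes — and in fact it has an Eulerian circuit (the graph is connected and all 6 vertices have even degree)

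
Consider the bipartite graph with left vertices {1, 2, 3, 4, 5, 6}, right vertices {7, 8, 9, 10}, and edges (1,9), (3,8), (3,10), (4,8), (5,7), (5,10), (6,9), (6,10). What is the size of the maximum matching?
4 (matching: (1,9), (3,10), (4,8), (5,7); upper bound min(|L|,|R|) = min(6,4) = 4)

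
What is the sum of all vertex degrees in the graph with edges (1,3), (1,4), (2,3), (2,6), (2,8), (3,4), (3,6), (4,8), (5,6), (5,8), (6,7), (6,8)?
24 (handshake: sum of degrees = 2|E| = 2 x 12 = 24)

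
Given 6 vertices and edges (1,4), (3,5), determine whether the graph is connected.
No, it has 4 components: {1, 4}, {2}, {3, 5}, {6}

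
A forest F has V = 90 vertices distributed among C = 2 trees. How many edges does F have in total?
88 (Each of the 2 component trees on V_i vertices has V_i - 1 edges; summing gives V - C = 90 - 2 = 88)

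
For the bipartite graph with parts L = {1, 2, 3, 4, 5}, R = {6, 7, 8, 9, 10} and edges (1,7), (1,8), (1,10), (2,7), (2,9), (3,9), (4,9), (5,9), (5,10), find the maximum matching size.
4 (matching: (1,8), (2,7), (3,9), (5,10); upper bound min(|L|,|R|) = min(5,5) = 5)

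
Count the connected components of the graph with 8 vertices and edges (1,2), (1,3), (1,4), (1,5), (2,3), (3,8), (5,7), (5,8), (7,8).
2 (components: {1, 2, 3, 4, 5, 7, 8}, {6})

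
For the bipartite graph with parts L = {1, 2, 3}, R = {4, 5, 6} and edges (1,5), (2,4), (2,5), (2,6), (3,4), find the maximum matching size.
3 (matching: (1,5), (2,6), (3,4); upper bound min(|L|,|R|) = min(3,3) = 3)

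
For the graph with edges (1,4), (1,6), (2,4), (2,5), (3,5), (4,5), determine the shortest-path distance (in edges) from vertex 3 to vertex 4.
2 (path: 3 -> 5 -> 4, 2 edges)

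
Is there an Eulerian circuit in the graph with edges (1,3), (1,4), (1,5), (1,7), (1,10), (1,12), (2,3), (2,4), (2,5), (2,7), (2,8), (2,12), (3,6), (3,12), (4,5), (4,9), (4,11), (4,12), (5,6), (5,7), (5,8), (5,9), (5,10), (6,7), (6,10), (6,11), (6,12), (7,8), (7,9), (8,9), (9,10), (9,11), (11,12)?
Yes (the graph is connected and all 12 vertices have even degree)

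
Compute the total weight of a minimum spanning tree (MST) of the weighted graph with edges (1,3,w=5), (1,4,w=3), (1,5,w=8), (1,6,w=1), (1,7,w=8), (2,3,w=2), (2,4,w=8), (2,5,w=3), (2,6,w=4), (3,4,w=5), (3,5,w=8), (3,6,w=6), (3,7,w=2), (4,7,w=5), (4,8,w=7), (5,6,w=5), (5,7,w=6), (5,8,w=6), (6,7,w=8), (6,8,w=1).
16 (MST edges: (1,4,w=3), (1,6,w=1), (2,3,w=2), (2,5,w=3), (2,6,w=4), (3,7,w=2), (6,8,w=1); sum of weights 3 + 1 + 2 + 3 + 4 + 2 + 1 = 16)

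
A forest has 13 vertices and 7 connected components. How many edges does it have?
6 (Each of the 7 component trees on V_i vertices has V_i - 1 edges; summing gives V - C = 13 - 7 = 6)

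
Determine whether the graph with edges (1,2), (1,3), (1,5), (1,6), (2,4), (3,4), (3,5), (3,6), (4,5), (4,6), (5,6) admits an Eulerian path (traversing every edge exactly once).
Yes — and in fact it has an Eulerian circuit (the graph is connected and all 6 vertices have even degree)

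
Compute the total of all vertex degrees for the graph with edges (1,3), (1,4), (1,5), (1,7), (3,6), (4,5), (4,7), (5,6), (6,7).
18 (handshake: sum of degrees = 2|E| = 2 x 9 = 18)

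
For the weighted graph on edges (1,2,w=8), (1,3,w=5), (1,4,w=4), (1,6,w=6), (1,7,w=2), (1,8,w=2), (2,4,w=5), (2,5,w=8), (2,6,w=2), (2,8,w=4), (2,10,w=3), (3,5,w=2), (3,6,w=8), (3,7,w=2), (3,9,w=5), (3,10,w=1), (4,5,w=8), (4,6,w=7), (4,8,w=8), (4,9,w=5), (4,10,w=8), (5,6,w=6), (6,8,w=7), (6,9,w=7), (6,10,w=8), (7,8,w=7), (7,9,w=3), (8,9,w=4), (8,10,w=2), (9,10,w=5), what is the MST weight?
21 (MST edges: (1,4,w=4), (1,7,w=2), (1,8,w=2), (2,6,w=2), (2,10,w=3), (3,5,w=2), (3,7,w=2), (3,10,w=1), (7,9,w=3); sum of weights 4 + 2 + 2 + 2 + 3 + 2 + 2 + 1 + 3 = 21)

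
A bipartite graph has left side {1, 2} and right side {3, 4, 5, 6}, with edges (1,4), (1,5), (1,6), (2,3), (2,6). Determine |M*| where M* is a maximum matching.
2 (matching: (1,5), (2,6); upper bound min(|L|,|R|) = min(2,4) = 2)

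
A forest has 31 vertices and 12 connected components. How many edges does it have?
19 (Each of the 12 component trees on V_i vertices has V_i - 1 edges; summing gives V - C = 31 - 12 = 19)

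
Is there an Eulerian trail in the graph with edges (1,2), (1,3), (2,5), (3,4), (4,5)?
Yes — and in fact it has an Eulerian circuit (the graph is connected and all 5 vertices have even degree)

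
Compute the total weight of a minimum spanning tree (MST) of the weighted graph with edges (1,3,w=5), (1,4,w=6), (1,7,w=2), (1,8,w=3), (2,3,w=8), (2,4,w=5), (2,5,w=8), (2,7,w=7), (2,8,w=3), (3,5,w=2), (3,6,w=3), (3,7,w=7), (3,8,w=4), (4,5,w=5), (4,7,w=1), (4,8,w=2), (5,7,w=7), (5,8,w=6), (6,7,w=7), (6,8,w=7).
17 (MST edges: (1,7,w=2), (2,8,w=3), (3,5,w=2), (3,6,w=3), (3,8,w=4), (4,7,w=1), (4,8,w=2); sum of weights 2 + 3 + 2 + 3 + 4 + 1 + 2 = 17)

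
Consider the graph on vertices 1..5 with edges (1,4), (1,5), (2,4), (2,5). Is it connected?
No, it has 2 components: {1, 2, 4, 5}, {3}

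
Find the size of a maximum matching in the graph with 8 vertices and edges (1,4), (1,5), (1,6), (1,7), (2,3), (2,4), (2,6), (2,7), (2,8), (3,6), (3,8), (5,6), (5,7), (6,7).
4 (matching: (1,4), (2,8), (3,6), (5,7); upper bound floor(n/2) = floor(8/2) = 4)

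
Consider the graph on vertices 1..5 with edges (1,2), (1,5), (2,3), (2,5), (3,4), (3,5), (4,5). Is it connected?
Yes (BFS from 1 visits [1, 2, 5, 3, 4] — all 5 vertices reached)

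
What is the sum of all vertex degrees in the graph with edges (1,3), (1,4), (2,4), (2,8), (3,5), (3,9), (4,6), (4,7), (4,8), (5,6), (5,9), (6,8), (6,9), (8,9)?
28 (handshake: sum of degrees = 2|E| = 2 x 14 = 28)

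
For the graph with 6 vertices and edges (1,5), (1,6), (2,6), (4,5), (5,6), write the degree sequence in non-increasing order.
[3, 3, 2, 1, 1, 0] (degrees: deg(1)=2, deg(2)=1, deg(3)=0, deg(4)=1, deg(5)=3, deg(6)=3)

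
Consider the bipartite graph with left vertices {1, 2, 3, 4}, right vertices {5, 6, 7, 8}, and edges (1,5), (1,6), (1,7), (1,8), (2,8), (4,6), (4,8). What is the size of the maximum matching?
3 (matching: (1,7), (2,8), (4,6); upper bound min(|L|,|R|) = min(4,4) = 4)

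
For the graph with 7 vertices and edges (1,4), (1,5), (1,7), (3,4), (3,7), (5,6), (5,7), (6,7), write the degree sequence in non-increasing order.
[4, 3, 3, 2, 2, 2, 0] (degrees: deg(1)=3, deg(2)=0, deg(3)=2, deg(4)=2, deg(5)=3, deg(6)=2, deg(7)=4)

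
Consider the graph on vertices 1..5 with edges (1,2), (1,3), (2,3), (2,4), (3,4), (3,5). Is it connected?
Yes (BFS from 1 visits [1, 2, 3, 4, 5] — all 5 vertices reached)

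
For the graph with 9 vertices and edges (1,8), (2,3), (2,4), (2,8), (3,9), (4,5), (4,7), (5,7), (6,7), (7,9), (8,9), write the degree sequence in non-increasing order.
[4, 3, 3, 3, 3, 2, 2, 1, 1] (degrees: deg(1)=1, deg(2)=3, deg(3)=2, deg(4)=3, deg(5)=2, deg(6)=1, deg(7)=4, deg(8)=3, deg(9)=3)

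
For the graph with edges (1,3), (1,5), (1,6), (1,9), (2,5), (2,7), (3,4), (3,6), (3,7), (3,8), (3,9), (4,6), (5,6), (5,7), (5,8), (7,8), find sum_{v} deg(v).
32 (handshake: sum of degrees = 2|E| = 2 x 16 = 32)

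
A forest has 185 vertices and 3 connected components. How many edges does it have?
182 (Each of the 3 component trees on V_i vertices has V_i - 1 edges; summing gives V - C = 185 - 3 = 182)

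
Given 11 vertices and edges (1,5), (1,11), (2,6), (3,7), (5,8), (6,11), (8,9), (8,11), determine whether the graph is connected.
No, it has 4 components: {1, 2, 5, 6, 8, 9, 11}, {3, 7}, {4}, {10}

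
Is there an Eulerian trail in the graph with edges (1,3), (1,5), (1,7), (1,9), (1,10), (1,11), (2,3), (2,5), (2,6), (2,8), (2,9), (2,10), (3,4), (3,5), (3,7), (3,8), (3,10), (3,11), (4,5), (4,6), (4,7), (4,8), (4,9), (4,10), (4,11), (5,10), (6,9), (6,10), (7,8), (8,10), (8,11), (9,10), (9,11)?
Yes (the graph is connected and exactly 2 vertices have odd degree: {5, 11}; any Eulerian path must start and end at those)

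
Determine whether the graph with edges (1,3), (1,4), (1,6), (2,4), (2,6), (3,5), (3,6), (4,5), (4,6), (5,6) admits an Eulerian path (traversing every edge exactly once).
No (4 vertices have odd degree: {1, 3, 5, 6}; Eulerian path requires 0 or 2)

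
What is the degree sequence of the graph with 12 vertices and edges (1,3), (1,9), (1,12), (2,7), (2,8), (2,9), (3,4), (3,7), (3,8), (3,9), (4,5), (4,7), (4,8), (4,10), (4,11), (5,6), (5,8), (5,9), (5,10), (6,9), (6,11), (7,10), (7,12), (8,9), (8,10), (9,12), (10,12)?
[7, 6, 6, 5, 5, 5, 5, 4, 3, 3, 3, 2] (degrees: deg(1)=3, deg(2)=3, deg(3)=5, deg(4)=6, deg(5)=5, deg(6)=3, deg(7)=5, deg(8)=6, deg(9)=7, deg(10)=5, deg(11)=2, deg(12)=4)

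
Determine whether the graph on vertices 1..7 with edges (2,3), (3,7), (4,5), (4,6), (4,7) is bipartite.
Yes. Partition: {1, 2, 5, 6, 7}, {3, 4}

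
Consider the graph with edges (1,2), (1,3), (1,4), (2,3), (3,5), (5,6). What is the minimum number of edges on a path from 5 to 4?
3 (path: 5 -> 3 -> 1 -> 4, 3 edges)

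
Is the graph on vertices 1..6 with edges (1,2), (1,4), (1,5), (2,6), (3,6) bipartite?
Yes. Partition: {1, 6}, {2, 3, 4, 5}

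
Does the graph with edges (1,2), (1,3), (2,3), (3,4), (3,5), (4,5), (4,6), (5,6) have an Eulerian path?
Yes (the graph is connected and exactly 2 vertices have odd degree: {4, 5}; any Eulerian path must start and end at those)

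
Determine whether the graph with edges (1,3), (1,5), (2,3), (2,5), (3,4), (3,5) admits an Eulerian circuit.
No (2 vertices have odd degree: {4, 5}; Eulerian circuit requires 0)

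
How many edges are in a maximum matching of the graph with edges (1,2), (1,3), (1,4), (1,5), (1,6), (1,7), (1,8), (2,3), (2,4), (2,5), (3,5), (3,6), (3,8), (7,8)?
4 (matching: (1,6), (2,4), (3,5), (7,8); upper bound floor(n/2) = floor(8/2) = 4)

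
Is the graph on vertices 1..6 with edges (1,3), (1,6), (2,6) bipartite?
Yes. Partition: {1, 2, 4, 5}, {3, 6}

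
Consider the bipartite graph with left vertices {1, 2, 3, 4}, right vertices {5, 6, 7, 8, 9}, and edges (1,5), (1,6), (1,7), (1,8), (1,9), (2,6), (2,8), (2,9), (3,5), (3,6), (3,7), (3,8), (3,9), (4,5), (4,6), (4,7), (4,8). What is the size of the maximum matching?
4 (matching: (1,9), (2,8), (3,7), (4,6); upper bound min(|L|,|R|) = min(4,5) = 4)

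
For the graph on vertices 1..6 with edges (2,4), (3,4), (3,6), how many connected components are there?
3 (components: {1}, {2, 3, 4, 6}, {5})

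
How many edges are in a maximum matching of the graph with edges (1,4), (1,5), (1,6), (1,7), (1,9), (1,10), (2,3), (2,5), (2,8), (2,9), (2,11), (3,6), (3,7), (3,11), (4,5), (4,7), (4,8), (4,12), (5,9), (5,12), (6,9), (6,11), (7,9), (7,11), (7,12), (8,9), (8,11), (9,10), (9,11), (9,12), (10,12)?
6 (matching: (1,10), (2,8), (3,7), (4,5), (6,11), (9,12); upper bound floor(n/2) = floor(12/2) = 6)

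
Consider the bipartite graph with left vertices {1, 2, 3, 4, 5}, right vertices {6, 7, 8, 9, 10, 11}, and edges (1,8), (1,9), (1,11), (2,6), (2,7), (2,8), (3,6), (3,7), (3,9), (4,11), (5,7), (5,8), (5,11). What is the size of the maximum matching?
5 (matching: (1,9), (2,8), (3,6), (4,11), (5,7); upper bound min(|L|,|R|) = min(5,6) = 5)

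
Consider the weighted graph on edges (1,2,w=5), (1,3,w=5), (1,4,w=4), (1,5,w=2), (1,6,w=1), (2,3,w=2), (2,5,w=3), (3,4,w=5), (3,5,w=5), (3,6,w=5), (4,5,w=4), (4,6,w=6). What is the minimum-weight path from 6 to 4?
5 (path: 6 -> 1 -> 4; weights 1 + 4 = 5)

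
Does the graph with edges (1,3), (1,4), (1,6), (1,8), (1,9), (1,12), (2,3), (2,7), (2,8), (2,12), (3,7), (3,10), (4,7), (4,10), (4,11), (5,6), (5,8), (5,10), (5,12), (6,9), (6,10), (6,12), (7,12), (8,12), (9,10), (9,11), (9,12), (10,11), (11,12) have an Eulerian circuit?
No (2 vertices have odd degree: {6, 9}; Eulerian circuit requires 0)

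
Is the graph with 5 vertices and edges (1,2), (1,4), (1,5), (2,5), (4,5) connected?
No, it has 2 components: {1, 2, 4, 5}, {3}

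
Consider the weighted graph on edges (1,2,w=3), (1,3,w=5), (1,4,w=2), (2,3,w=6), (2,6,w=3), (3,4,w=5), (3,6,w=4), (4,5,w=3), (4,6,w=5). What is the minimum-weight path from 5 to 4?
3 (path: 5 -> 4; weights 3 = 3)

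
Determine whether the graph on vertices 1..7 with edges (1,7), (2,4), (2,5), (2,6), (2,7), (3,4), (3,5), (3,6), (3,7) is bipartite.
Yes. Partition: {1, 2, 3}, {4, 5, 6, 7}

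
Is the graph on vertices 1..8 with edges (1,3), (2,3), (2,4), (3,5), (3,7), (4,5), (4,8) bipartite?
Yes. Partition: {1, 2, 5, 6, 7, 8}, {3, 4}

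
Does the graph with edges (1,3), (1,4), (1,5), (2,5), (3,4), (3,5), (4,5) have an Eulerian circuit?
No (4 vertices have odd degree: {1, 2, 3, 4}; Eulerian circuit requires 0)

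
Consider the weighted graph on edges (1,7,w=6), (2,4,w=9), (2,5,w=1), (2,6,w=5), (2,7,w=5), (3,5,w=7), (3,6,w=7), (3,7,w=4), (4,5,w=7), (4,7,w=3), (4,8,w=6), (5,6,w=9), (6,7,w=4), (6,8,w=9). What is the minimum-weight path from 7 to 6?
4 (path: 7 -> 6; weights 4 = 4)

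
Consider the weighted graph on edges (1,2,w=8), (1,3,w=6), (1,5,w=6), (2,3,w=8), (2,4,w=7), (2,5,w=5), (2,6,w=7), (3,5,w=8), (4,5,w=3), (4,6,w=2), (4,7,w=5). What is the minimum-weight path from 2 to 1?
8 (path: 2 -> 1; weights 8 = 8)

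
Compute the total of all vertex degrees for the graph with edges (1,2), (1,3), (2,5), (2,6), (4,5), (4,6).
12 (handshake: sum of degrees = 2|E| = 2 x 6 = 12)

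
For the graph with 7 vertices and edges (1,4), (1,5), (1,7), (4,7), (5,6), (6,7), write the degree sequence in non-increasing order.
[3, 3, 2, 2, 2, 0, 0] (degrees: deg(1)=3, deg(2)=0, deg(3)=0, deg(4)=2, deg(5)=2, deg(6)=2, deg(7)=3)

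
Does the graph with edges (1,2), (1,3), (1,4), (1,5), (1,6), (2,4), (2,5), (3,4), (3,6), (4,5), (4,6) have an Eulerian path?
No (6 vertices have odd degree: {1, 2, 3, 4, 5, 6}; Eulerian path requires 0 or 2)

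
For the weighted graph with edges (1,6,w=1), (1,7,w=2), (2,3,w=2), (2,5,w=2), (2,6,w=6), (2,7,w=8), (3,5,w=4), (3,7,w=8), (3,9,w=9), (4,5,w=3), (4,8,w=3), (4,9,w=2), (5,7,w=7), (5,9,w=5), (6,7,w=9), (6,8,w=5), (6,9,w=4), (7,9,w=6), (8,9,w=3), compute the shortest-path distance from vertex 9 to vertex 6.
4 (path: 9 -> 6; weights 4 = 4)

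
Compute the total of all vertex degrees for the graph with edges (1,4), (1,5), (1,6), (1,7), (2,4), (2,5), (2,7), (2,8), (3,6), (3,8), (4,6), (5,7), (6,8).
26 (handshake: sum of degrees = 2|E| = 2 x 13 = 26)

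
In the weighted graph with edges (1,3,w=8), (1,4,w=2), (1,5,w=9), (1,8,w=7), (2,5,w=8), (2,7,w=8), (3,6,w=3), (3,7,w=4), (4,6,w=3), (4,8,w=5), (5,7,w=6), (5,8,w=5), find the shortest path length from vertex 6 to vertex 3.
3 (path: 6 -> 3; weights 3 = 3)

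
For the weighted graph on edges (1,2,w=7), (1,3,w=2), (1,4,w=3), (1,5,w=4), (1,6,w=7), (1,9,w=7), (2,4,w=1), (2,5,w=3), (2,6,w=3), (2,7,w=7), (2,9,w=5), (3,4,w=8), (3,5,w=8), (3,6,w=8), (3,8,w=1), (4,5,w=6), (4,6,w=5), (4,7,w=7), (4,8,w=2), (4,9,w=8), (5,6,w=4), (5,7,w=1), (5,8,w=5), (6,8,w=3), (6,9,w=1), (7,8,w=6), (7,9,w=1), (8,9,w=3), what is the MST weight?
12 (MST edges: (1,3,w=2), (2,4,w=1), (2,5,w=3), (3,8,w=1), (4,8,w=2), (5,7,w=1), (6,9,w=1), (7,9,w=1); sum of weights 2 + 1 + 3 + 1 + 2 + 1 + 1 + 1 = 12)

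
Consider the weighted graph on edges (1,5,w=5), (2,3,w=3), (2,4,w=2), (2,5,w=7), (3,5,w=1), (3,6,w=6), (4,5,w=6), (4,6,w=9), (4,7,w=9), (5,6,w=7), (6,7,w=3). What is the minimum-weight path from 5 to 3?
1 (path: 5 -> 3; weights 1 = 1)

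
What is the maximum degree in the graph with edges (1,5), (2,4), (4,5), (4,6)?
3 (attained at vertex 4)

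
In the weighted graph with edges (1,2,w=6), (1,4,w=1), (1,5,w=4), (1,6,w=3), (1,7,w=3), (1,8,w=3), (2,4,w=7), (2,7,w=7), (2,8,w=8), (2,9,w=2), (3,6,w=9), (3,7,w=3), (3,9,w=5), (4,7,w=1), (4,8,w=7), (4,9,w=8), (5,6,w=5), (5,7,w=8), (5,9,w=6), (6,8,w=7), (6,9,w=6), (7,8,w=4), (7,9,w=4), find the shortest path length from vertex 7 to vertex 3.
3 (path: 7 -> 3; weights 3 = 3)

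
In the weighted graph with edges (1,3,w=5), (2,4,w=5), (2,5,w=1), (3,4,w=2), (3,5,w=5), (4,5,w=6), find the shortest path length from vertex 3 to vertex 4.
2 (path: 3 -> 4; weights 2 = 2)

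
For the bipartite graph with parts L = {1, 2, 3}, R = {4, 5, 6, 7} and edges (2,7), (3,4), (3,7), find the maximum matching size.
2 (matching: (2,7), (3,4); upper bound min(|L|,|R|) = min(3,4) = 3)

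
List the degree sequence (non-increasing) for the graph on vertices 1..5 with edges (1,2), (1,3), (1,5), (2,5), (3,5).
[3, 3, 2, 2, 0] (degrees: deg(1)=3, deg(2)=2, deg(3)=2, deg(4)=0, deg(5)=3)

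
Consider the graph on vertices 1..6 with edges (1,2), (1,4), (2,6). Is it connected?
No, it has 3 components: {1, 2, 4, 6}, {3}, {5}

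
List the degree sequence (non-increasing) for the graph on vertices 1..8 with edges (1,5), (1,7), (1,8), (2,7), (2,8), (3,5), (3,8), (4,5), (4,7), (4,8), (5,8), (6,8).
[6, 4, 3, 3, 3, 2, 2, 1] (degrees: deg(1)=3, deg(2)=2, deg(3)=2, deg(4)=3, deg(5)=4, deg(6)=1, deg(7)=3, deg(8)=6)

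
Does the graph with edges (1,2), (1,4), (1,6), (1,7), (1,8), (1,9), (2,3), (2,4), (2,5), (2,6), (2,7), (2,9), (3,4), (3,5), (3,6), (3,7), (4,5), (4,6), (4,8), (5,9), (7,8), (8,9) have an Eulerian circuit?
No (2 vertices have odd degree: {2, 3}; Eulerian circuit requires 0)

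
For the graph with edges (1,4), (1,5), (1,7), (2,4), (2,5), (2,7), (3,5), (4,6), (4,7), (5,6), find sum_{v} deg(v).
20 (handshake: sum of degrees = 2|E| = 2 x 10 = 20)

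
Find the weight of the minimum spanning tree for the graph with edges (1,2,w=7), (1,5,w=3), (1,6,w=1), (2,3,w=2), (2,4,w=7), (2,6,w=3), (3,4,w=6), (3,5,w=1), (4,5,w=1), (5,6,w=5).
8 (MST edges: (1,5,w=3), (1,6,w=1), (2,3,w=2), (3,5,w=1), (4,5,w=1); sum of weights 3 + 1 + 2 + 1 + 1 = 8)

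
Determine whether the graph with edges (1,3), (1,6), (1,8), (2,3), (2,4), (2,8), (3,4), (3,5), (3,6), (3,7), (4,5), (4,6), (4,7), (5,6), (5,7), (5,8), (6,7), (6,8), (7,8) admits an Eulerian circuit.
No (6 vertices have odd degree: {1, 2, 4, 5, 7, 8}; Eulerian circuit requires 0)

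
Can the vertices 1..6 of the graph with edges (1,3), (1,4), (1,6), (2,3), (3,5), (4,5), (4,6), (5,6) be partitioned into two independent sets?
No (odd cycle of length 3: 6 -> 1 -> 4 -> 6)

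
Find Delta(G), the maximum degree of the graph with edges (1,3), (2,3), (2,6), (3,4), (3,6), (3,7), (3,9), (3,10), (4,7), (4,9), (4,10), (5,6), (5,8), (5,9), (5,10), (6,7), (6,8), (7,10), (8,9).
7 (attained at vertex 3)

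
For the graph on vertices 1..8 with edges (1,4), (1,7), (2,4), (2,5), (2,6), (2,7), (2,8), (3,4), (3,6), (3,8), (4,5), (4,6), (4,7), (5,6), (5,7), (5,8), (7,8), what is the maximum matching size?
4 (matching: (1,4), (2,6), (3,8), (5,7); upper bound floor(n/2) = floor(8/2) = 4)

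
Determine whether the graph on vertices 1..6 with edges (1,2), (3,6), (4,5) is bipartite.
Yes. Partition: {1, 3, 4}, {2, 5, 6}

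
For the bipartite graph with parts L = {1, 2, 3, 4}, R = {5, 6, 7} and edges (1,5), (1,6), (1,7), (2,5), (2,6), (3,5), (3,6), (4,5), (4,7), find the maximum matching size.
3 (matching: (1,7), (2,6), (3,5); upper bound min(|L|,|R|) = min(4,3) = 3)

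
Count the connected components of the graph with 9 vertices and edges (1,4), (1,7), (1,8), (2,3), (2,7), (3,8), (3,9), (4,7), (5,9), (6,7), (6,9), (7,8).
1 (components: {1, 2, 3, 4, 5, 6, 7, 8, 9})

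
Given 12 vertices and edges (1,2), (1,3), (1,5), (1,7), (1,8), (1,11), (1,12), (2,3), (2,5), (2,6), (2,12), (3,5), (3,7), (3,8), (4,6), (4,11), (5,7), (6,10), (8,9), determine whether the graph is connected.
Yes (BFS from 1 visits [1, 2, 3, 5, 7, 8, 11, 12, 6, 9, 4, 10] — all 12 vertices reached)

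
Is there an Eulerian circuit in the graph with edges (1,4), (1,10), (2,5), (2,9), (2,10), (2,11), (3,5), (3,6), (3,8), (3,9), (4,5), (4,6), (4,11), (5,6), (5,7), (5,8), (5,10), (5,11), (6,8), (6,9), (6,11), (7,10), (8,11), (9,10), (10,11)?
Yes (the graph is connected and all 11 vertices have even degree)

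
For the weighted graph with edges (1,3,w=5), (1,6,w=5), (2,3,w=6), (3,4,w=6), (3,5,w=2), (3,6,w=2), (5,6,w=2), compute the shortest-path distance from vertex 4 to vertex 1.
11 (path: 4 -> 3 -> 1; weights 6 + 5 = 11)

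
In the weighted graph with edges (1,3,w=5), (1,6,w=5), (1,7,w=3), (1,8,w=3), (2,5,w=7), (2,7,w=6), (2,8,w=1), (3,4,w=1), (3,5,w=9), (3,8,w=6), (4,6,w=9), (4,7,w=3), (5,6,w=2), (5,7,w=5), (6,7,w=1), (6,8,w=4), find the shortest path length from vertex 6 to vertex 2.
5 (path: 6 -> 8 -> 2; weights 4 + 1 = 5)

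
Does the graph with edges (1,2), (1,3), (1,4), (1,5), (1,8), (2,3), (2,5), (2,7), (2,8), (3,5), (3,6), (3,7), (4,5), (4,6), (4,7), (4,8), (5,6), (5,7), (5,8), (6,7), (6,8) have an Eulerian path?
No (8 vertices have odd degree: {1, 2, 3, 4, 5, 6, 7, 8}; Eulerian path requires 0 or 2)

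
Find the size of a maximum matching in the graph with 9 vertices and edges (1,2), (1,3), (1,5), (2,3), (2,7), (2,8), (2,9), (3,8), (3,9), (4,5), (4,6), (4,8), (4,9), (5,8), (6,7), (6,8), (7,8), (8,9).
4 (matching: (1,5), (2,7), (4,6), (8,9); upper bound floor(n/2) = floor(9/2) = 4)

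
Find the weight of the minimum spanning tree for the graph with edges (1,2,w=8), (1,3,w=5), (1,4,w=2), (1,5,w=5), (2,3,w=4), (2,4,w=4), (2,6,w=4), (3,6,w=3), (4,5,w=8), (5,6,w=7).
18 (MST edges: (1,4,w=2), (1,5,w=5), (2,3,w=4), (2,4,w=4), (3,6,w=3); sum of weights 2 + 5 + 4 + 4 + 3 = 18)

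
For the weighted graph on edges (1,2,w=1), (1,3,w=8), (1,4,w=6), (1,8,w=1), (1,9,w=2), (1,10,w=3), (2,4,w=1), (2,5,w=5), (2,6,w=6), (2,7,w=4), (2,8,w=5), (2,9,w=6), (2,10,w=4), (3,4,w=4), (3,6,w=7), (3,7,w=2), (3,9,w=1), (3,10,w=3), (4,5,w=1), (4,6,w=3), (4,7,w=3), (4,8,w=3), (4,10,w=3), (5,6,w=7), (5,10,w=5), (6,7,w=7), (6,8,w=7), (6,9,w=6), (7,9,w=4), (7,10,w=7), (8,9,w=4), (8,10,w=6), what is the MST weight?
15 (MST edges: (1,2,w=1), (1,8,w=1), (1,9,w=2), (1,10,w=3), (2,4,w=1), (3,7,w=2), (3,9,w=1), (4,5,w=1), (4,6,w=3); sum of weights 1 + 1 + 2 + 3 + 1 + 2 + 1 + 1 + 3 = 15)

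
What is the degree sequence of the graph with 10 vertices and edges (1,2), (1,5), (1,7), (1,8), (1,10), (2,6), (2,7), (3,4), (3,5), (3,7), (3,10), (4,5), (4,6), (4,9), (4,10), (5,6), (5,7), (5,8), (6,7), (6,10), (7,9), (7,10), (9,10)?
[7, 6, 6, 5, 5, 5, 4, 3, 3, 2] (degrees: deg(1)=5, deg(2)=3, deg(3)=4, deg(4)=5, deg(5)=6, deg(6)=5, deg(7)=7, deg(8)=2, deg(9)=3, deg(10)=6)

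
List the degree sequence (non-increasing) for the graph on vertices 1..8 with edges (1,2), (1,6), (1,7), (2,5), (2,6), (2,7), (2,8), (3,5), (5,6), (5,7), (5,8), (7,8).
[5, 5, 4, 3, 3, 3, 1, 0] (degrees: deg(1)=3, deg(2)=5, deg(3)=1, deg(4)=0, deg(5)=5, deg(6)=3, deg(7)=4, deg(8)=3)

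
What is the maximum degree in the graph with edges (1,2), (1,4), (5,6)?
2 (attained at vertex 1)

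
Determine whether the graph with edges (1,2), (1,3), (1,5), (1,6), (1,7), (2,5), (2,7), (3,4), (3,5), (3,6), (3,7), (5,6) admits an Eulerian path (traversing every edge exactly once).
No (6 vertices have odd degree: {1, 2, 3, 4, 6, 7}; Eulerian path requires 0 or 2)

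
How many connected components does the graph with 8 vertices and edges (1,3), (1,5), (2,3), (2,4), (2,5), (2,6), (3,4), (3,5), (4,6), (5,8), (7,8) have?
1 (components: {1, 2, 3, 4, 5, 6, 7, 8})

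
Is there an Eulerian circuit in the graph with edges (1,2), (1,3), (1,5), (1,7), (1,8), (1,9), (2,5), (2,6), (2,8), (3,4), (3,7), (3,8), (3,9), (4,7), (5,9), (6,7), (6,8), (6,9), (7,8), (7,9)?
No (4 vertices have odd degree: {3, 5, 8, 9}; Eulerian circuit requires 0)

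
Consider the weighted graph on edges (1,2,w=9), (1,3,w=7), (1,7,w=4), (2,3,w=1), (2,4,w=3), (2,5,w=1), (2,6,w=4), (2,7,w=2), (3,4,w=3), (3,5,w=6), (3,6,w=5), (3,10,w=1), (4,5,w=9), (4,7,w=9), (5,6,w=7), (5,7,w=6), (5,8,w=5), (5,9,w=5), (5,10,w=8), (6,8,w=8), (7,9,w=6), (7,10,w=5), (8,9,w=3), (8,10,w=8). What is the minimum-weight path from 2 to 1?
6 (path: 2 -> 7 -> 1; weights 2 + 4 = 6)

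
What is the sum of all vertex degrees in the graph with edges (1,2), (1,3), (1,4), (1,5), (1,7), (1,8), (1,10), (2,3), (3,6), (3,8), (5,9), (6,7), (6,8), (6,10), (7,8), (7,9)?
32 (handshake: sum of degrees = 2|E| = 2 x 16 = 32)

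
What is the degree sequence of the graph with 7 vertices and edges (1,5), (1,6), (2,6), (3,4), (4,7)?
[2, 2, 2, 1, 1, 1, 1] (degrees: deg(1)=2, deg(2)=1, deg(3)=1, deg(4)=2, deg(5)=1, deg(6)=2, deg(7)=1)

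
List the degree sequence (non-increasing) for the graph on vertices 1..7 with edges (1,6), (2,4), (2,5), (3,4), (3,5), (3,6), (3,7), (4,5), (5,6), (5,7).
[5, 4, 3, 3, 2, 2, 1] (degrees: deg(1)=1, deg(2)=2, deg(3)=4, deg(4)=3, deg(5)=5, deg(6)=3, deg(7)=2)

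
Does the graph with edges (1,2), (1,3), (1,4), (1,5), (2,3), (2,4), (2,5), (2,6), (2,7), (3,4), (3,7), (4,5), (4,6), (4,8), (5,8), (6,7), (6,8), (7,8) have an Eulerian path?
Yes — and in fact it has an Eulerian circuit (the graph is connected and all 8 vertices have even degree)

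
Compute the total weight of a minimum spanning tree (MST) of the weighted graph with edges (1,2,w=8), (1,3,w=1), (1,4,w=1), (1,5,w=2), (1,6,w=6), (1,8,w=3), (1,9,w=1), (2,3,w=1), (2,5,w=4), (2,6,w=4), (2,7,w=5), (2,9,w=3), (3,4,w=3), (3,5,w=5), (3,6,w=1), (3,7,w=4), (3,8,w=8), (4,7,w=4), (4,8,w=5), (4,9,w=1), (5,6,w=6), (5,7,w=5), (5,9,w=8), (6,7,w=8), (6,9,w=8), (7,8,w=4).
14 (MST edges: (1,3,w=1), (1,4,w=1), (1,5,w=2), (1,8,w=3), (1,9,w=1), (2,3,w=1), (3,6,w=1), (3,7,w=4); sum of weights 1 + 1 + 2 + 3 + 1 + 1 + 1 + 4 = 14)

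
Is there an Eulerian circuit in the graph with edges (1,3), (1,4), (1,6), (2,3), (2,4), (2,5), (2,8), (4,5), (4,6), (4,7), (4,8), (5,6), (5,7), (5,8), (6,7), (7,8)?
No (2 vertices have odd degree: {1, 5}; Eulerian circuit requires 0)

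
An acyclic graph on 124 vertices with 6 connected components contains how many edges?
118 (Each of the 6 component trees on V_i vertices has V_i - 1 edges; summing gives V - C = 124 - 6 = 118)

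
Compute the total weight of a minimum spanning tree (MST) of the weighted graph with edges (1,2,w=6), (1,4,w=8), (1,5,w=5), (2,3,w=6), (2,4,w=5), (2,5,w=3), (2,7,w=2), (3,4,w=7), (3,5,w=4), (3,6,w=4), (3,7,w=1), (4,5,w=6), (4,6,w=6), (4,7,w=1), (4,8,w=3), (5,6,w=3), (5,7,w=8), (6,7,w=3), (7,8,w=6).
18 (MST edges: (1,5,w=5), (2,5,w=3), (2,7,w=2), (3,7,w=1), (4,7,w=1), (4,8,w=3), (5,6,w=3); sum of weights 5 + 3 + 2 + 1 + 1 + 3 + 3 = 18)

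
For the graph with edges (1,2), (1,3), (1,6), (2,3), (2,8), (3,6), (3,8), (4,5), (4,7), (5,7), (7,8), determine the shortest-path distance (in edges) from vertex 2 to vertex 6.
2 (path: 2 -> 3 -> 6, 2 edges)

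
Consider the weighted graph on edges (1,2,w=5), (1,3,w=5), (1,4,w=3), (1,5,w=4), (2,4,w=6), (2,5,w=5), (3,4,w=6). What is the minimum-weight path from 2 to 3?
10 (path: 2 -> 1 -> 3; weights 5 + 5 = 10)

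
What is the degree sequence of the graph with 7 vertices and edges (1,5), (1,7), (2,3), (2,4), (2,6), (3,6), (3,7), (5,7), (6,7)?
[4, 3, 3, 3, 2, 2, 1] (degrees: deg(1)=2, deg(2)=3, deg(3)=3, deg(4)=1, deg(5)=2, deg(6)=3, deg(7)=4)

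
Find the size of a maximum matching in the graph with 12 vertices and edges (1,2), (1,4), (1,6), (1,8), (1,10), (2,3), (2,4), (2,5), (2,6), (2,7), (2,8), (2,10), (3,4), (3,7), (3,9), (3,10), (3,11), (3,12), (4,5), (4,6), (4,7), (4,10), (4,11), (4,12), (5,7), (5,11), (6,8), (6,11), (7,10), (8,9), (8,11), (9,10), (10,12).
6 (matching: (1,6), (2,10), (3,9), (4,12), (5,7), (8,11); upper bound floor(n/2) = floor(12/2) = 6)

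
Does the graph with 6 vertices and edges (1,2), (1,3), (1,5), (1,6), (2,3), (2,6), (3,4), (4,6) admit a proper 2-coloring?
No (odd cycle of length 3: 6 -> 1 -> 2 -> 6)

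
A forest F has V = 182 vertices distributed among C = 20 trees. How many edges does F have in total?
162 (Each of the 20 component trees on V_i vertices has V_i - 1 edges; summing gives V - C = 182 - 20 = 162)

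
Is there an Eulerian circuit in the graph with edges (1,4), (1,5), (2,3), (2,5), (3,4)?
Yes (the graph is connected and all 5 vertices have even degree)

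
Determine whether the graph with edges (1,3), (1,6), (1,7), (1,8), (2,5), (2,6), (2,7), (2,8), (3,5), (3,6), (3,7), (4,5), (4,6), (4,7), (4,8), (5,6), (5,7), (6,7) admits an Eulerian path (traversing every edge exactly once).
Yes (the graph is connected and exactly 2 vertices have odd degree: {5, 8}; any Eulerian path must start and end at those)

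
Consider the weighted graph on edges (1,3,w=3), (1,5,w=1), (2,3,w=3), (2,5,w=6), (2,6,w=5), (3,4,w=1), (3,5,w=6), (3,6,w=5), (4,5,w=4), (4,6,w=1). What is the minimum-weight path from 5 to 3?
4 (path: 5 -> 1 -> 3; weights 1 + 3 = 4)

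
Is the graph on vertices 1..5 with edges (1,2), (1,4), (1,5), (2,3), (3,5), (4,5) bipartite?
No (odd cycle of length 3: 4 -> 1 -> 5 -> 4)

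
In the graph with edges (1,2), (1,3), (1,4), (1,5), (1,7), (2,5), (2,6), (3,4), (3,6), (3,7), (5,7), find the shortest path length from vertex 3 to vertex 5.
2 (path: 3 -> 7 -> 5, 2 edges)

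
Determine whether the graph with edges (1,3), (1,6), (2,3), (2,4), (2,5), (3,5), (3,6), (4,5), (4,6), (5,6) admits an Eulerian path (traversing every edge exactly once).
Yes (the graph is connected and exactly 2 vertices have odd degree: {2, 4}; any Eulerian path must start and end at those)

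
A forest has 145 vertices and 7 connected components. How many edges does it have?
138 (Each of the 7 component trees on V_i vertices has V_i - 1 edges; summing gives V - C = 145 - 7 = 138)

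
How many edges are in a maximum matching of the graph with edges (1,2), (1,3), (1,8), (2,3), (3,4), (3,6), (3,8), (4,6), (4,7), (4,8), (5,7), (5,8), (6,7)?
4 (matching: (1,2), (3,6), (4,8), (5,7); upper bound floor(n/2) = floor(8/2) = 4)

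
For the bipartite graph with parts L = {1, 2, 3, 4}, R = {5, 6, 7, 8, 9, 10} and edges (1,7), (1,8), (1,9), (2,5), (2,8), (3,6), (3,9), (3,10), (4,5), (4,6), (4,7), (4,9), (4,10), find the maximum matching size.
4 (matching: (1,9), (2,8), (3,10), (4,7); upper bound min(|L|,|R|) = min(4,6) = 4)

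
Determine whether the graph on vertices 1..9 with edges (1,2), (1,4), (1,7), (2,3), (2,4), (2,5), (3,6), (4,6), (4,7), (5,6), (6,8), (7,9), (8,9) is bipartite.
No (odd cycle of length 3: 7 -> 1 -> 4 -> 7)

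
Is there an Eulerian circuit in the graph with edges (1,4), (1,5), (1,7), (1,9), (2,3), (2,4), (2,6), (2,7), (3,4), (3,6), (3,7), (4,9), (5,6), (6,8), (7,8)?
Yes (the graph is connected and all 9 vertices have even degree)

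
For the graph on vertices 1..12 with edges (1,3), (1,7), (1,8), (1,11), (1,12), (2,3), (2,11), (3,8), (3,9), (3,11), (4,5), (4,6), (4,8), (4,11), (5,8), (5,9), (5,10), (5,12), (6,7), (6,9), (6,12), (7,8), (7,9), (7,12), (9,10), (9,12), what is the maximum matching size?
6 (matching: (1,3), (2,11), (4,6), (5,10), (7,8), (9,12); upper bound floor(n/2) = floor(12/2) = 6)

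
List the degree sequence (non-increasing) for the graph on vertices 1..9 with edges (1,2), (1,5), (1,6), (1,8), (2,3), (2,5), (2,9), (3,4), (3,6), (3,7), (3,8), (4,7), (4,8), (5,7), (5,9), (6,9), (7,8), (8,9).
[5, 5, 4, 4, 4, 4, 4, 3, 3] (degrees: deg(1)=4, deg(2)=4, deg(3)=5, deg(4)=3, deg(5)=4, deg(6)=3, deg(7)=4, deg(8)=5, deg(9)=4)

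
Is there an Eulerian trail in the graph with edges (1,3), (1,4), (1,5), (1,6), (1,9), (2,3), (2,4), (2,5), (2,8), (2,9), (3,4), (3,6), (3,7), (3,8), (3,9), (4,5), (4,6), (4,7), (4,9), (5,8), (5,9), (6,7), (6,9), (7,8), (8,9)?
No (8 vertices have odd degree: {1, 2, 3, 4, 5, 6, 8, 9}; Eulerian path requires 0 or 2)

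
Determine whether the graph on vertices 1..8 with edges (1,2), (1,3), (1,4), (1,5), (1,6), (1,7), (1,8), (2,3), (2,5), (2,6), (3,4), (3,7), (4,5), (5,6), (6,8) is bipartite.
No (odd cycle of length 3: 7 -> 1 -> 3 -> 7)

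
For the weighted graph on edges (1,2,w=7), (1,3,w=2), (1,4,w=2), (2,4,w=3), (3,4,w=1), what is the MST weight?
6 (MST edges: (1,4,w=2), (2,4,w=3), (3,4,w=1); sum of weights 2 + 3 + 1 = 6)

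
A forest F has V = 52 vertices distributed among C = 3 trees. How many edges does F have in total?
49 (Each of the 3 component trees on V_i vertices has V_i - 1 edges; summing gives V - C = 52 - 3 = 49)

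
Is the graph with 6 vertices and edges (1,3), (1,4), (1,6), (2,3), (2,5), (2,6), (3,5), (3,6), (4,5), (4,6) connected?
Yes (BFS from 1 visits [1, 3, 4, 6, 2, 5] — all 6 vertices reached)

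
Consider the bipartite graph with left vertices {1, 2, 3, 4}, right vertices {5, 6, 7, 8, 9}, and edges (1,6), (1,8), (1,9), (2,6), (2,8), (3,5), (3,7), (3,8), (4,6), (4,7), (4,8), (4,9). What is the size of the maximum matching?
4 (matching: (1,9), (2,8), (3,7), (4,6); upper bound min(|L|,|R|) = min(4,5) = 4)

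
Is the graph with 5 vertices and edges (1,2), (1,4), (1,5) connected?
No, it has 2 components: {1, 2, 4, 5}, {3}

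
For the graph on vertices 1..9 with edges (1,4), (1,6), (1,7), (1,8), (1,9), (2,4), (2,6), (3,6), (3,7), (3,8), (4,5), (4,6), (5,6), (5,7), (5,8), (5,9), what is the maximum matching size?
4 (matching: (1,9), (2,6), (3,8), (5,7); upper bound floor(n/2) = floor(9/2) = 4)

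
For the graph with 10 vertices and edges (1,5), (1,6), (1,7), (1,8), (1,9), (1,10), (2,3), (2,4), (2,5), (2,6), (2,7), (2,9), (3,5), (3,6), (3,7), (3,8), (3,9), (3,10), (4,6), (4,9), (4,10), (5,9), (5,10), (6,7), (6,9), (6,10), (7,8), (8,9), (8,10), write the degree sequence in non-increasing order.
[7, 7, 7, 6, 6, 6, 5, 5, 5, 4] (degrees: deg(1)=6, deg(2)=6, deg(3)=7, deg(4)=4, deg(5)=5, deg(6)=7, deg(7)=5, deg(8)=5, deg(9)=7, deg(10)=6)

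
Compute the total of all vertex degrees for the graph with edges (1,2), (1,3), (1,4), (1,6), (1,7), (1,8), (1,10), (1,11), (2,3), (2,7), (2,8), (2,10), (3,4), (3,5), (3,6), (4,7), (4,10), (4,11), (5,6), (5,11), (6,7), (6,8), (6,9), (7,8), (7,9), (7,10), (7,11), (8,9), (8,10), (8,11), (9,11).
62 (handshake: sum of degrees = 2|E| = 2 x 31 = 62)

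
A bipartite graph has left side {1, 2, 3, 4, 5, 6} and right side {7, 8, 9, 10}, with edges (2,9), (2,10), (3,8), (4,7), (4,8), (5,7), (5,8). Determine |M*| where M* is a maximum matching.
3 (matching: (2,10), (3,8), (4,7); upper bound min(|L|,|R|) = min(6,4) = 4)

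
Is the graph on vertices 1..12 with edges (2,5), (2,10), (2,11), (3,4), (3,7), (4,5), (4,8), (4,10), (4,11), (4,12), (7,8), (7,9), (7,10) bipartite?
Yes. Partition: {1, 2, 4, 6, 7}, {3, 5, 8, 9, 10, 11, 12}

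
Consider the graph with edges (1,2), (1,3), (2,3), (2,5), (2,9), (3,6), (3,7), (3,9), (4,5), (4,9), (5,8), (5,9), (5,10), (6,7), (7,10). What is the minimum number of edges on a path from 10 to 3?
2 (path: 10 -> 7 -> 3, 2 edges)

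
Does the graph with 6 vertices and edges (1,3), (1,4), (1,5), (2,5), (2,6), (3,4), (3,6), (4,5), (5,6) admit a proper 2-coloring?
No (odd cycle of length 3: 3 -> 1 -> 4 -> 3)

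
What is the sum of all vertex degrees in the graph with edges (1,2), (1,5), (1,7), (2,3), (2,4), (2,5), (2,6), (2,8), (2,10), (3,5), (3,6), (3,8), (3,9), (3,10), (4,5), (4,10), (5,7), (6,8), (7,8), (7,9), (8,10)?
42 (handshake: sum of degrees = 2|E| = 2 x 21 = 42)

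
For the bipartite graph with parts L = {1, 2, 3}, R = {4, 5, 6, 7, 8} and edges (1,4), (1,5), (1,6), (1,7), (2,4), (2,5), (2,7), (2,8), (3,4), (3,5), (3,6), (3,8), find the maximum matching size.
3 (matching: (1,7), (2,8), (3,6); upper bound min(|L|,|R|) = min(3,5) = 3)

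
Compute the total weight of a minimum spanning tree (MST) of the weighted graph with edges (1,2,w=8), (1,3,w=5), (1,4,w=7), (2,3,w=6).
18 (MST edges: (1,3,w=5), (1,4,w=7), (2,3,w=6); sum of weights 5 + 7 + 6 = 18)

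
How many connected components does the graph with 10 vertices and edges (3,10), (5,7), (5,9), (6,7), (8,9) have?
5 (components: {1}, {2}, {3, 10}, {4}, {5, 6, 7, 8, 9})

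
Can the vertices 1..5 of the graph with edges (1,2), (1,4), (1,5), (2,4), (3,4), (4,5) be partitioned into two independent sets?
No (odd cycle of length 3: 5 -> 1 -> 4 -> 5)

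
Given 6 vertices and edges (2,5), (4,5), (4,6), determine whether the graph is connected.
No, it has 3 components: {1}, {2, 4, 5, 6}, {3}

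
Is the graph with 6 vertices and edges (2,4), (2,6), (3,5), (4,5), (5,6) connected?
No, it has 2 components: {1}, {2, 3, 4, 5, 6}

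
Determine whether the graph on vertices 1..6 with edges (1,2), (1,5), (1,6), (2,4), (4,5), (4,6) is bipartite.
Yes. Partition: {1, 3, 4}, {2, 5, 6}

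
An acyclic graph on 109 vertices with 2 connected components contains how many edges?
107 (Each of the 2 component trees on V_i vertices has V_i - 1 edges; summing gives V - C = 109 - 2 = 107)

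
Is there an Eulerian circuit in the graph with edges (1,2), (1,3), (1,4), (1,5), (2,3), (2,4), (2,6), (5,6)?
Yes (the graph is connected and all 6 vertices have even degree)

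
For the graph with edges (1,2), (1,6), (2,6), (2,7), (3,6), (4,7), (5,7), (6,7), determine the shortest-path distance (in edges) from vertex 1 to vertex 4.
3 (path: 1 -> 2 -> 7 -> 4, 3 edges)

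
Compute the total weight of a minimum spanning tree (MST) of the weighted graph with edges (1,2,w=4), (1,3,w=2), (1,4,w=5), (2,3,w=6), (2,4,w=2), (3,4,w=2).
6 (MST edges: (1,3,w=2), (2,4,w=2), (3,4,w=2); sum of weights 2 + 2 + 2 = 6)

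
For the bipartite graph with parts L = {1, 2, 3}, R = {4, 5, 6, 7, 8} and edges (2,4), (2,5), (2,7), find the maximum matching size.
1 (matching: (2,7); upper bound min(|L|,|R|) = min(3,5) = 3)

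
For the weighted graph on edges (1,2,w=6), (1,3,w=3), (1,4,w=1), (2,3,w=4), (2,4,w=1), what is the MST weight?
5 (MST edges: (1,3,w=3), (1,4,w=1), (2,4,w=1); sum of weights 3 + 1 + 1 = 5)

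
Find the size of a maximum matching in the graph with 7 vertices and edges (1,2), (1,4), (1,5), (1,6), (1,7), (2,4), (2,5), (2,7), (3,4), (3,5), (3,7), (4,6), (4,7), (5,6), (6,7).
3 (matching: (1,5), (2,4), (6,7); upper bound floor(n/2) = floor(7/2) = 3)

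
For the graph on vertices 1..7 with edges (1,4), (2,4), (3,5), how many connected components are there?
4 (components: {1, 2, 4}, {3, 5}, {6}, {7})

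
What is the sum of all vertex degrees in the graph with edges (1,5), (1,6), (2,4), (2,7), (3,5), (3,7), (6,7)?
14 (handshake: sum of degrees = 2|E| = 2 x 7 = 14)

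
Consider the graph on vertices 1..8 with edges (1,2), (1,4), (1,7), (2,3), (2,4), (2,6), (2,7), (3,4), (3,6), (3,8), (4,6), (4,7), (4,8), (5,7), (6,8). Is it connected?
Yes (BFS from 1 visits [1, 2, 4, 7, 3, 6, 8, 5] — all 8 vertices reached)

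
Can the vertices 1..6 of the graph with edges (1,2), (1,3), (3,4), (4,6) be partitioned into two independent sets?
Yes. Partition: {1, 4, 5}, {2, 3, 6}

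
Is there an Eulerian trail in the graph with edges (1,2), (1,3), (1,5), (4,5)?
No (4 vertices have odd degree: {1, 2, 3, 4}; Eulerian path requires 0 or 2)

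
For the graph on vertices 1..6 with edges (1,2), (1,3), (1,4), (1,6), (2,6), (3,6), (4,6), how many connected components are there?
2 (components: {1, 2, 3, 4, 6}, {5})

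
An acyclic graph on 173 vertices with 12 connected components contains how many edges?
161 (Each of the 12 component trees on V_i vertices has V_i - 1 edges; summing gives V - C = 173 - 12 = 161)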